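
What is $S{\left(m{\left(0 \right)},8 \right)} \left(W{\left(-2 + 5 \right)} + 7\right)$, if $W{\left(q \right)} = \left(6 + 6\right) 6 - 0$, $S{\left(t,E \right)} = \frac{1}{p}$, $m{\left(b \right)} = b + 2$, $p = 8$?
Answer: $\frac{79}{8} \approx 9.875$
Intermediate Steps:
$m{\left(b \right)} = 2 + b$
$S{\left(t,E \right)} = \frac{1}{8}$
$W{\left(q \right)} = 72$ ($W{\left(q \right)} = 12 \cdot 6 + 0 = 72 + 0 = 72$)
$S{\left(m{\left(0 \right)},8 \right)} \left(W{\left(-2 + 5 \right)} + 7\right) = \frac{72 + 7}{8} = \frac{1}{8} \cdot 79 = \frac{79}{8}$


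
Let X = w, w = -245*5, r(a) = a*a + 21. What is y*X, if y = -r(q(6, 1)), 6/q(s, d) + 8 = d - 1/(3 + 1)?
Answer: 22340325/841 ≈ 26564.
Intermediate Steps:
q(s, d) = 6/(-33/4 + d) (q(s, d) = 6/(-8 + (d - 1/(3 + 1))) = 6/(-8 + (d - 1/4)) = 6/(-8 + (d - 1*¼)) = 6/(-8 + (d - ¼)) = 6/(-8 + (-¼ + d)) = 6/(-33/4 + d))
r(a) = 21 + a² (r(a) = a² + 21 = 21 + a²)
y = -18237/841 (y = -(21 + (24/(-33 + 4*1))²) = -(21 + (24/(-33 + 4))²) = -(21 + (24/(-29))²) = -(21 + (24*(-1/29))²) = -(21 + (-24/29)²) = -(21 + 576/841) = -1*18237/841 = -18237/841 ≈ -21.685)
w = -1225
X = -1225
y*X = -18237/841*(-1225) = 22340325/841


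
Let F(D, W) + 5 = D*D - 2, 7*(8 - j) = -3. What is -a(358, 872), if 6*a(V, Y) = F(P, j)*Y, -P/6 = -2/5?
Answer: 13516/75 ≈ 180.21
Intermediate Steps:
j = 59/7 (j = 8 - 1/7*(-3) = 8 + 3/7 = 59/7 ≈ 8.4286)
P = 12/5 (P = -(-12)/5 = -6*(-2/5) = 12/5 ≈ 2.4000)
F(D, W) = -7 + D**2 (F(D, W) = -5 + (D*D - 2) = -5 + (D**2 - 2) = -5 + (-2 + D**2) = -7 + D**2)
a(V, Y) = -31*Y/150 (a(V, Y) = ((-7 + (12/5)**2)*Y)/6 = ((-7 + 144/25)*Y)/6 = (-31*Y/25)/6 = -31*Y/150)
-a(358, 872) = -(-31)*872/150 = -1*(-13516/75) = 13516/75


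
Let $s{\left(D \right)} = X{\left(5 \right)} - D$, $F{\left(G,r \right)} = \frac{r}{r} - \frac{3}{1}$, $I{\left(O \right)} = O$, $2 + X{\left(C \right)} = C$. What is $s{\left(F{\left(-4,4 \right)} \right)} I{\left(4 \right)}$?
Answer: $20$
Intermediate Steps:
$X{\left(C \right)} = -2 + C$
$F{\left(G,r \right)} = -2$ ($F{\left(G,r \right)} = 1 - 3 = -2$)
$s{\left(D \right)} = 3 - D$ ($s{\left(D \right)} = \left(-2 + 5\right) - D = 3 - D$)
$s{\left(F{\left(-4,4 \right)} \right)} I{\left(4 \right)} = \left(3 - -2\right) 4 = \left(3 + 2\right) 4 = 5 \cdot 4 = 20$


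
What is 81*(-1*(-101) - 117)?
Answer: -1296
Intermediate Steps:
81*(-1*(-101) - 117) = 81*(101 - 117) = 81*(-16) = -1296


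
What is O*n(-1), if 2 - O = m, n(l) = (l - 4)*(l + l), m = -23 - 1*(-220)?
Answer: -1950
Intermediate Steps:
m = 197 (m = -23 + 220 = 197)
n(l) = 2*l*(-4 + l) (n(l) = (-4 + l)*(2*l) = 2*l*(-4 + l))
O = -195 (O = 2 - 1*197 = 2 - 197 = -195)
O*n(-1) = -390*(-1)*(-4 - 1) = -390*(-1)*(-5) = -195*10 = -1950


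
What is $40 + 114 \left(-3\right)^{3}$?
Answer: $-3038$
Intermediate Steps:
$40 + 114 \left(-3\right)^{3} = 40 + 114 \left(-27\right) = 40 - 3078 = -3038$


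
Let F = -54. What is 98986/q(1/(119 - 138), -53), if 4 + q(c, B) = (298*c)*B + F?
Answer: 940367/7346 ≈ 128.01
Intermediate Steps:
q(c, B) = -58 + 298*B*c (q(c, B) = -4 + ((298*c)*B - 54) = -4 + (298*B*c - 54) = -4 + (-54 + 298*B*c) = -58 + 298*B*c)
98986/q(1/(119 - 138), -53) = 98986/(-58 + 298*(-53)/(119 - 138)) = 98986/(-58 + 298*(-53)/(-19)) = 98986/(-58 + 298*(-53)*(-1/19)) = 98986/(-58 + 15794/19) = 98986/(14692/19) = 98986*(19/14692) = 940367/7346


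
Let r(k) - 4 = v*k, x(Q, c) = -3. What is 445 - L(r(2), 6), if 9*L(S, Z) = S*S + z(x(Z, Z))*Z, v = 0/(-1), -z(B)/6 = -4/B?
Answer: 4037/9 ≈ 448.56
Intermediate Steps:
z(B) = 24/B (z(B) = -(-24)/B = 24/B)
v = 0 (v = 0*(-1) = 0)
r(k) = 4 (r(k) = 4 + 0*k = 4 + 0 = 4)
L(S, Z) = -8*Z/9 + S**2/9 (L(S, Z) = (S*S + (24/(-3))*Z)/9 = (S**2 + (24*(-1/3))*Z)/9 = (S**2 - 8*Z)/9 = -8*Z/9 + S**2/9)
445 - L(r(2), 6) = 445 - (-8/9*6 + (1/9)*4**2) = 445 - (-16/3 + (1/9)*16) = 445 - (-16/3 + 16/9) = 445 - 1*(-32/9) = 445 + 32/9 = 4037/9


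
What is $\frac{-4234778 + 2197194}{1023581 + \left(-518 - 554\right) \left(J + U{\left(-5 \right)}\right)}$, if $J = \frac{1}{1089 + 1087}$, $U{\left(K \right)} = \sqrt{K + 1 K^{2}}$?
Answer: $- \frac{38575835868085376}{19378149543743321} - \frac{80801257455616 \sqrt{5}}{19378149543743321} \approx -2.0$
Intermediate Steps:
$U{\left(K \right)} = \sqrt{K + K^{2}}$
$J = \frac{1}{2176} \approx 0.00045956$
$\frac{-4234778 + 2197194}{1023581 + \left(-518 - 554\right) \left(J + U{\left(-5 \right)}\right)} = \frac{-4234778 + 2197194}{1023581 + \left(-518 - 554\right) \left(\frac{1}{2176} + \sqrt{- 5 \left(1 - 5\right)}\right)} = - \frac{2037584}{1023581 + \left(-518 - 554\right) \left(\frac{1}{2176} + \sqrt{\left(-5\right) \left(-4\right)}\right)} = - \frac{2037584}{1023581 - 1072 \left(\frac{1}{2176} + \sqrt{20}\right)} = - \frac{2037584}{1023581 - 1072 \left(\frac{1}{2176} + 2 \sqrt{5}\right)} = - \frac{2037584}{1023581 - \left(\frac{67}{136} + 2144 \sqrt{5}\right)} = - \frac{2037584}{\frac{139206949}{136} - 2144 \sqrt{5}}$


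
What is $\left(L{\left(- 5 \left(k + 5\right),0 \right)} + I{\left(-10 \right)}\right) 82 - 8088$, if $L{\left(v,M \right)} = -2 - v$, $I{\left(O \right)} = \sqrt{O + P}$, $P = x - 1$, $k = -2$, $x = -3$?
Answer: $-7022 + 82 i \sqrt{14} \approx -7022.0 + 306.82 i$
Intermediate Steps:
$P = -4$ ($P = -3 - 1 = -4$)
$I{\left(O \right)} = \sqrt{-4 + O}$ ($I{\left(O \right)} = \sqrt{O - 4} = \sqrt{-4 + O}$)
$\left(L{\left(- 5 \left(k + 5\right),0 \right)} + I{\left(-10 \right)}\right) 82 - 8088 = \left(\left(-2 - - 5 \left(-2 + 5\right)\right) + \sqrt{-4 - 10}\right) 82 - 8088 = \left(\left(-2 - \left(-5\right) 3\right) + \sqrt{-14}\right) 82 - 8088 = \left(\left(-2 - -15\right) + i \sqrt{14}\right) 82 - 8088 = \left(\left(-2 + 15\right) + i \sqrt{14}\right) 82 - 8088 = \left(13 + i \sqrt{14}\right) 82 - 8088 = \left(1066 + 82 i \sqrt{14}\right) - 8088 = -7022 + 82 i \sqrt{14}$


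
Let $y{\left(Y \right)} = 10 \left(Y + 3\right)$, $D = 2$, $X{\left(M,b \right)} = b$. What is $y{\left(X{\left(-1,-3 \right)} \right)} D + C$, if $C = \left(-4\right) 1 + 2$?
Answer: $-2$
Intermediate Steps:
$y{\left(Y \right)} = 30 + 10 Y$ ($y{\left(Y \right)} = 10 \left(3 + Y\right) = 30 + 10 Y$)
$C = -2$ ($C = -4 + 2 = -2$)
$y{\left(X{\left(-1,-3 \right)} \right)} D + C = \left(30 + 10 \left(-3\right)\right) 2 - 2 = \left(30 - 30\right) 2 - 2 = 0 \cdot 2 - 2 = 0 - 2 = -2$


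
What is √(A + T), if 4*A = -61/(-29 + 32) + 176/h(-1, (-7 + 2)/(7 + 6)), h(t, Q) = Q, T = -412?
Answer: I*√478335/30 ≈ 23.054*I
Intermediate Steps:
A = -7169/60 (A = (-61/(-29 + 32) + 176/(((-7 + 2)/(7 + 6))))/4 = (-61/3 + 176/((-5/13)))/4 = (-61*⅓ + 176/((-5*1/13)))/4 = (-61/3 + 176/(-5/13))/4 = (-61/3 + 176*(-13/5))/4 = (-61/3 - 2288/5)/4 = (¼)*(-7169/15) = -7169/60 ≈ -119.48)
√(A + T) = √(-7169/60 - 412) = √(-31889/60) = I*√478335/30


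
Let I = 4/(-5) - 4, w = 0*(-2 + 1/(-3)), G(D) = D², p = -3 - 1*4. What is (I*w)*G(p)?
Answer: 0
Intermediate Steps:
p = -7 (p = -3 - 4 = -7)
w = 0 (w = 0*(-2 - ⅓) = 0*(-7/3) = 0)
I = -24/5 (I = -⅕*4 - 4 = -⅘ - 4 = -24/5 ≈ -4.8000)
(I*w)*G(p) = -24/5*0*(-7)² = 0*49 = 0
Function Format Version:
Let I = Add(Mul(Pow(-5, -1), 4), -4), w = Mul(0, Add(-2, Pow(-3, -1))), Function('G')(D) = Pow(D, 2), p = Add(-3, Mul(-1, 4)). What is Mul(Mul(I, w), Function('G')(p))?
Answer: 0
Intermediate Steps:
p = -7 (p = Add(-3, -4) = -7)
w = 0 (w = Mul(0, Add(-2, Rational(-1, 3))) = Mul(0, Rational(-7, 3)) = 0)
I = Rational(-24, 5) (I = Add(Mul(Rational(-1, 5), 4), -4) = Add(Rational(-4, 5), -4) = Rational(-24, 5) ≈ -4.8000)
Mul(Mul(I, w), Function('G')(p)) = Mul(Mul(Rational(-24, 5), 0), Pow(-7, 2)) = Mul(0, 49) = 0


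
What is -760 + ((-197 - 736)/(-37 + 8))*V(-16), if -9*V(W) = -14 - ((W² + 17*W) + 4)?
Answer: -65498/87 ≈ -752.85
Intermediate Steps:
V(W) = 2 + W²/9 + 17*W/9 (V(W) = -(-14 - ((W² + 17*W) + 4))/9 = -(-14 - (4 + W² + 17*W))/9 = -(-14 + (-4 - W² - 17*W))/9 = -(-18 - W² - 17*W)/9 = 2 + W²/9 + 17*W/9)
-760 + ((-197 - 736)/(-37 + 8))*V(-16) = -760 + ((-197 - 736)/(-37 + 8))*(2 + (⅑)*(-16)² + (17/9)*(-16)) = -760 + (-933/(-29))*(2 + (⅑)*256 - 272/9) = -760 + (-933*(-1/29))*(2 + 256/9 - 272/9) = -760 + (933/29)*(2/9) = -760 + 622/87 = -65498/87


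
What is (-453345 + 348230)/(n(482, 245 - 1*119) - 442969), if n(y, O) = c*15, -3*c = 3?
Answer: 105115/442984 ≈ 0.23729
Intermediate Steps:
c = -1 (c = -1/3*3 = -1)
n(y, O) = -15 (n(y, O) = -1*15 = -15)
(-453345 + 348230)/(n(482, 245 - 1*119) - 442969) = (-453345 + 348230)/(-15 - 442969) = -105115/(-442984) = -105115*(-1/442984) = 105115/442984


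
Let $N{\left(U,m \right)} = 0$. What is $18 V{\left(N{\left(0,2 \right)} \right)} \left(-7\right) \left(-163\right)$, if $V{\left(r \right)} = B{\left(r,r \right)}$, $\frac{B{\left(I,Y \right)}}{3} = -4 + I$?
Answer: $-246456$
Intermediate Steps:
$B{\left(I,Y \right)} = -12 + 3 I$ ($B{\left(I,Y \right)} = 3 \left(-4 + I\right) = -12 + 3 I$)
$V{\left(r \right)} = -12 + 3 r$
$18 V{\left(N{\left(0,2 \right)} \right)} \left(-7\right) \left(-163\right) = 18 \left(-12 + 3 \cdot 0\right) \left(-7\right) \left(-163\right) = 18 \left(-12 + 0\right) \left(-7\right) \left(-163\right) = 18 \left(-12\right) \left(-7\right) \left(-163\right) = \left(-216\right) \left(-7\right) \left(-163\right) = 1512 \left(-163\right) = -246456$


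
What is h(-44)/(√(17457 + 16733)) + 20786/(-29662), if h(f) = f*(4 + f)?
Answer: -10393/14831 + 176*√34190/3419 ≈ 8.8176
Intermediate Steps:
h(-44)/(√(17457 + 16733)) + 20786/(-29662) = (-44*(4 - 44))/(√(17457 + 16733)) + 20786/(-29662) = (-44*(-40))/(√34190) + 20786*(-1/29662) = 1760*(√34190/34190) - 10393/14831 = 176*√34190/3419 - 10393/14831 = -10393/14831 + 176*√34190/3419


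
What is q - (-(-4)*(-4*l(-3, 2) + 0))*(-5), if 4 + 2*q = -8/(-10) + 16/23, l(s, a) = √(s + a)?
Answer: -144/115 - 80*I ≈ -1.2522 - 80.0*I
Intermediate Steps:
l(s, a) = √(a + s)
q = -144/115 (q = -2 + (-8/(-10) + 16/23)/2 = -2 + (-8*(-⅒) + 16*(1/23))/2 = -2 + (⅘ + 16/23)/2 = -2 + (½)*(172/115) = -2 + 86/115 = -144/115 ≈ -1.2522)
q - (-(-4)*(-4*l(-3, 2) + 0))*(-5) = -144/115 - (-(-4)*(-4*√(2 - 3) + 0))*(-5) = -144/115 - (-(-4)*(-4*I + 0))*(-5) = -144/115 - (-(-4)*(-4*I))*(-5) = -144/115 - (-16*I)*(-5) = -144/115 - 80*I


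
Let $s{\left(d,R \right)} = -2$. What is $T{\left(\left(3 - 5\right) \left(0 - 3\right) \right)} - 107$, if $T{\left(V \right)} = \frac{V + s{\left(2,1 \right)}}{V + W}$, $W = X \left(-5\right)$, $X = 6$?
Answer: $- \frac{643}{6} \approx -107.17$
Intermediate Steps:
$W = -30$ ($W = 6 \left(-5\right) = -30$)
$T{\left(V \right)} = \frac{-2 + V}{-30 + V}$ ($T{\left(V \right)} = \frac{V - 2}{V - 30} = \frac{-2 + V}{-30 + V}$)
$T{\left(\left(3 - 5\right) \left(0 - 3\right) \right)} - 107 = \frac{-2 + \left(3 - 5\right) \left(0 - 3\right)}{-30 + \left(3 - 5\right) \left(0 - 3\right)} - 107 = \frac{-2 - -6}{-30 - -6} - 107 = \frac{-2 + 6}{-30 + 6} - 107 = \frac{1}{-24} \cdot 4 - 107 = \left(- \frac{1}{24}\right) 4 - 107 = - \frac{1}{6} - 107 = - \frac{643}{6}$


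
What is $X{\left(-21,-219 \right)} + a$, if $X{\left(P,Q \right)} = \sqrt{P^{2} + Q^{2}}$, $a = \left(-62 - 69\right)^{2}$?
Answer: $17161 + 3 \sqrt{5378} \approx 17381.0$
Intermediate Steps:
$a = 17161$ ($a = \left(-131\right)^{2} = 17161$)
$X{\left(-21,-219 \right)} + a = \sqrt{\left(-21\right)^{2} + \left(-219\right)^{2}} + 17161 = \sqrt{441 + 47961} + 17161 = \sqrt{48402} + 17161 = 3 \sqrt{5378} + 17161 = 17161 + 3 \sqrt{5378}$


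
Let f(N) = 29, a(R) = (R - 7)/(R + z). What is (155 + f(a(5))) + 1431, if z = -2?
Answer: 1615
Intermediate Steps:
a(R) = (-7 + R)/(-2 + R) (a(R) = (R - 7)/(R - 2) = (-7 + R)/(-2 + R))
(155 + f(a(5))) + 1431 = (155 + 29) + 1431 = 184 + 1431 = 1615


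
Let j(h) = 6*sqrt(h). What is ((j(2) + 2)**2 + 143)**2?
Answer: 49113 + 10512*sqrt(2) ≈ 63979.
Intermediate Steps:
((j(2) + 2)**2 + 143)**2 = ((6*sqrt(2) + 2)**2 + 143)**2 = ((2 + 6*sqrt(2))**2 + 143)**2 = (143 + (2 + 6*sqrt(2))**2)**2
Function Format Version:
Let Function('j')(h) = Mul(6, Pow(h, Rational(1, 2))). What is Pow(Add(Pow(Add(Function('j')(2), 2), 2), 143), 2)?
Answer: Add(49113, Mul(10512, Pow(2, Rational(1, 2)))) ≈ 63979.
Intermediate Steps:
Pow(Add(Pow(Add(Function('j')(2), 2), 2), 143), 2) = Pow(Add(Pow(Add(Mul(6, Pow(2, Rational(1, 2))), 2), 2), 143), 2) = Pow(Add(Pow(Add(2, Mul(6, Pow(2, Rational(1, 2)))), 2), 143), 2) = Pow(Add(143, Pow(Add(2, Mul(6, Pow(2, Rational(1, 2)))), 2)), 2)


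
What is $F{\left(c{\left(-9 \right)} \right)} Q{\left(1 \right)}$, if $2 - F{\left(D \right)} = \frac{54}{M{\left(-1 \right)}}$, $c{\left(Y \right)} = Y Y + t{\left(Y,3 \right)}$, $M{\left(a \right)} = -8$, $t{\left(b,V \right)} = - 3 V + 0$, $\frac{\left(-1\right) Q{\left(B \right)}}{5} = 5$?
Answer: $- \frac{875}{4} \approx -218.75$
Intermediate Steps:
$Q{\left(B \right)} = -25$ ($Q{\left(B \right)} = \left(-5\right) 5 = -25$)
$t{\left(b,V \right)} = - 3 V$
$c{\left(Y \right)} = -9 + Y^{2}$ ($c{\left(Y \right)} = Y Y - 9 = Y^{2} - 9 = -9 + Y^{2}$)
$F{\left(D \right)} = \frac{35}{4}$ ($F{\left(D \right)} = 2 - \frac{54}{-8} = 2 - 54 \left(- \frac{1}{8}\right) = 2 - - \frac{27}{4} = 2 + \frac{27}{4} = \frac{35}{4}$)
$F{\left(c{\left(-9 \right)} \right)} Q{\left(1 \right)} = \frac{35}{4} \left(-25\right) = - \frac{875}{4}$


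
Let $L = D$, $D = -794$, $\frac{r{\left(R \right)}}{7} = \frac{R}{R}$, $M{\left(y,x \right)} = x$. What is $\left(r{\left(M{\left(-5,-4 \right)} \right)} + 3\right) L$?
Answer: $-7940$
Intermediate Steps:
$r{\left(R \right)} = 7$ ($r{\left(R \right)} = 7 \frac{R}{R} = 7 \cdot 1 = 7$)
$L = -794$
$\left(r{\left(M{\left(-5,-4 \right)} \right)} + 3\right) L = \left(7 + 3\right) \left(-794\right) = 10 \left(-794\right) = -7940$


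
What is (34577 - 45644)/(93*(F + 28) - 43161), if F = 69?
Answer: 3689/11380 ≈ 0.32417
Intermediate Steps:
(34577 - 45644)/(93*(F + 28) - 43161) = (34577 - 45644)/(93*(69 + 28) - 43161) = -11067/(93*97 - 43161) = -11067/(9021 - 43161) = -11067/(-34140) = -11067*(-1/34140) = 3689/11380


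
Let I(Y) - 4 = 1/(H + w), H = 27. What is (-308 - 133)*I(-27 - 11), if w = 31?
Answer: -102753/58 ≈ -1771.6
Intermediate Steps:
I(Y) = 233/58 (I(Y) = 4 + 1/(27 + 31) = 4 + 1/58 = 233/58)
(-308 - 133)*I(-27 - 11) = (-308 - 133)*(233/58) = -441*233/58 = -102753/58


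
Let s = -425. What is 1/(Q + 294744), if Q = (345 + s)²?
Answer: 1/301144 ≈ 3.3207e-6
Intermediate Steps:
Q = 6400 (Q = (345 - 425)² = (-80)² = 6400)
1/(Q + 294744) = 1/(6400 + 294744) = 1/301144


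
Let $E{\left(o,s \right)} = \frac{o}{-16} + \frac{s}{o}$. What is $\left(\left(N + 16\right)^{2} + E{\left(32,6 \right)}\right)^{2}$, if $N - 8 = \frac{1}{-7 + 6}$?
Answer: $\frac{71149225}{256} \approx 2.7793 \cdot 10^{5}$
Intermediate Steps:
$E{\left(o,s \right)} = - \frac{o}{16} + \frac{s}{o}$ ($E{\left(o,s \right)} = o \left(- \frac{1}{16}\right) + \frac{s}{o} = - \frac{o}{16} + \frac{s}{o}$)
$N = 7$ ($N = 8 + \frac{1}{-7 + 6} = 8 + \frac{1}{-1} = 8 - 1 = 7$)
$\left(\left(N + 16\right)^{2} + E{\left(32,6 \right)}\right)^{2} = \left(\left(7 + 16\right)^{2} + \left(\left(- \frac{1}{16}\right) 32 + \frac{6}{32}\right)\right)^{2} = \left(23^{2} + \left(-2 + 6 \cdot \frac{1}{32}\right)\right)^{2} = \left(529 + \left(-2 + \frac{3}{16}\right)\right)^{2} = \left(529 - \frac{29}{16}\right)^{2} = \left(\frac{8435}{16}\right)^{2} = \frac{71149225}{256}$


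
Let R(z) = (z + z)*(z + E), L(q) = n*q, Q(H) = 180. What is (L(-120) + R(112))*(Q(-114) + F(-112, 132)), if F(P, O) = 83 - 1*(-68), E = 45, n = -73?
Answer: 14540168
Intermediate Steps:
F(P, O) = 151 (F(P, O) = 83 + 68 = 151)
L(q) = -73*q
R(z) = 2*z*(45 + z) (R(z) = (z + z)*(z + 45) = (2*z)*(45 + z) = 2*z*(45 + z))
(L(-120) + R(112))*(Q(-114) + F(-112, 132)) = (-73*(-120) + 2*112*(45 + 112))*(180 + 151) = (8760 + 2*112*157)*331 = (8760 + 35168)*331 = 43928*331 = 14540168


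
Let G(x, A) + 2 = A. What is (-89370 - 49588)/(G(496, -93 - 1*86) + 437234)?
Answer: -8174/25709 ≈ -0.31794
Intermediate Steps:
G(x, A) = -2 + A
(-89370 - 49588)/(G(496, -93 - 1*86) + 437234) = (-89370 - 49588)/((-2 + (-93 - 1*86)) + 437234) = -138958/((-2 + (-93 - 86)) + 437234) = -138958/((-2 - 179) + 437234) = -138958/(-181 + 437234) = -138958/437053 = -138958*1/437053 = -8174/25709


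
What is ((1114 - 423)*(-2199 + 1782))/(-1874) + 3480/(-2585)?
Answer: 147667695/968858 ≈ 152.41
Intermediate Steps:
((1114 - 423)*(-2199 + 1782))/(-1874) + 3480/(-2585) = (691*(-417))*(-1/1874) + 3480*(-1/2585) = -288147*(-1/1874) - 696/517 = 288147/1874 - 696/517 = 147667695/968858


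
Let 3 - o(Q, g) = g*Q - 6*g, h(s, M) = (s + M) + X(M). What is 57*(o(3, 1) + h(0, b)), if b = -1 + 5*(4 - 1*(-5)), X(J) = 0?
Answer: 2850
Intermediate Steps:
b = 44 (b = -1 + 5*(4 + 5) = -1 + 5*9 = -1 + 45 = 44)
h(s, M) = M + s (h(s, M) = (s + M) + 0 = (M + s) + 0 = M + s)
o(Q, g) = 3 + 6*g - Q*g (o(Q, g) = 3 - (g*Q - 6*g) = 3 - (Q*g - 6*g) = 3 - (-6*g + Q*g) = 3 + (6*g - Q*g) = 3 + 6*g - Q*g)
57*(o(3, 1) + h(0, b)) = 57*((3 + 6*1 - 1*3*1) + (44 + 0)) = 57*((3 + 6 - 3) + 44) = 57*(6 + 44) = 57*50 = 2850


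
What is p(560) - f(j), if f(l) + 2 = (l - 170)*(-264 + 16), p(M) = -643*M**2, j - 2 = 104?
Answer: -201660670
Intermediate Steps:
j = 106 (j = 2 + 104 = 106)
f(l) = 42158 - 248*l (f(l) = -2 + (l - 170)*(-264 + 16) = -2 + (-170 + l)*(-248) = -2 + (42160 - 248*l) = 42158 - 248*l)
p(560) - f(j) = -643*560**2 - (42158 - 248*106) = -643*313600 - (42158 - 26288) = -201644800 - 1*15870 = -201644800 - 15870 = -201660670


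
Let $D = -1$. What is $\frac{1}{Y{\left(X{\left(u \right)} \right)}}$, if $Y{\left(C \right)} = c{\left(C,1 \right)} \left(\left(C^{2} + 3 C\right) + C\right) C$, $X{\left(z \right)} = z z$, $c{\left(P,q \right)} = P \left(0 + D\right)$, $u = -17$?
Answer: $- \frac{1}{7072307717} \approx -1.414 \cdot 10^{-10}$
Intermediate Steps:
$c{\left(P,q \right)} = - P$ ($c{\left(P,q \right)} = P \left(0 - 1\right) = P \left(-1\right) = - P$)
$X{\left(z \right)} = z^{2}$
$Y{\left(C \right)} = - C^{2} \left(C^{2} + 4 C\right)$ ($Y{\left(C \right)} = - C \left(\left(C^{2} + 3 C\right) + C\right) C = - C \left(C^{2} + 4 C\right) C = - C^{2} \left(C^{2} + 4 C\right)$)
$\frac{1}{Y{\left(X{\left(u \right)} \right)}} = \frac{1}{\left(\left(-17\right)^{2}\right)^{3} \left(-4 - \left(-17\right)^{2}\right)} = \frac{1}{289^{3} \left(-4 - 289\right)} = \frac{1}{24137569 \left(-4 - 289\right)} = \frac{1}{24137569 \left(-293\right)} = \frac{1}{-7072307717} = - \frac{1}{7072307717}$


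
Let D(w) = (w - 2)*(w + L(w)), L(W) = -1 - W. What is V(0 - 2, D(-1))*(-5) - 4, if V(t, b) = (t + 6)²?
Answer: -84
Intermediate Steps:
D(w) = 2 - w (D(w) = (w - 2)*(w + (-1 - w)) = (-2 + w)*(-1) = 2 - w)
V(t, b) = (6 + t)²
V(0 - 2, D(-1))*(-5) - 4 = (6 + (0 - 2))²*(-5) - 4 = (6 - 2)²*(-5) - 4 = 4²*(-5) - 4 = 16*(-5) - 4 = -80 - 4 = -84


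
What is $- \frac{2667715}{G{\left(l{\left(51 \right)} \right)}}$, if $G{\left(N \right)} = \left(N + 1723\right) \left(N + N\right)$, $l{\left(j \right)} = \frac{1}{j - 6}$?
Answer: $- \frac{5402122875}{155072} \approx -34836.0$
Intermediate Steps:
$l{\left(j \right)} = \frac{1}{-6 + j}$
$G{\left(N \right)} = 2 N \left(1723 + N\right)$ ($G{\left(N \right)} = \left(1723 + N\right) 2 N = 2 N \left(1723 + N\right)$)
$- \frac{2667715}{G{\left(l{\left(51 \right)} \right)}} = - \frac{2667715}{2 \frac{1}{-6 + 51} \left(1723 + \frac{1}{-6 + 51}\right)} = - \frac{2667715}{2 \cdot \frac{1}{45} \left(1723 + \frac{1}{45}\right)} = - \frac{2667715}{2 \cdot \frac{1}{45} \cdot \frac{77536}{45}} = - \frac{2667715}{\frac{155072}{2025}} = \left(-2667715\right) \frac{2025}{155072} = - \frac{5402122875}{155072}$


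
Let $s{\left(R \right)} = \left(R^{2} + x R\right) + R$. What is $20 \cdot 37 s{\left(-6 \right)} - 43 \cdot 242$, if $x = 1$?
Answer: $7354$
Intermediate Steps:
$s{\left(R \right)} = R^{2} + 2 R$ ($s{\left(R \right)} = \left(R^{2} + 1 R\right) + R = \left(R^{2} + R\right) + R = \left(R + R^{2}\right) + R = R^{2} + 2 R$)
$20 \cdot 37 s{\left(-6 \right)} - 43 \cdot 242 = 20 \cdot 37 \left(- 6 \left(2 - 6\right)\right) - 43 \cdot 242 = 740 \left(\left(-6\right) \left(-4\right)\right) - 10406 = 740 \cdot 24 - 10406 = 17760 - 10406 = 7354$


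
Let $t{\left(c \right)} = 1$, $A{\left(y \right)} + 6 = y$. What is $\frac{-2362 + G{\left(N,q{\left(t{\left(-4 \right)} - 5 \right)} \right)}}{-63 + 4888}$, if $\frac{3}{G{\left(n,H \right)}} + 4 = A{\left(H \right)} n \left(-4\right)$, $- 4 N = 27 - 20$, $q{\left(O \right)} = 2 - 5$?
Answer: $- \frac{158257}{323275} \approx -0.48954$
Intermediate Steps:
$A{\left(y \right)} = -6 + y$
$q{\left(O \right)} = -3$
$N = - \frac{7}{4}$ ($N = - \frac{27 - 20}{4} = \left(- \frac{1}{4}\right) 7 = - \frac{7}{4} \approx -1.75$)
$G{\left(n,H \right)} = \frac{3}{-4 - 4 n \left(-6 + H\right)}$ ($G{\left(n,H \right)} = \frac{3}{-4 + \left(-6 + H\right) n \left(-4\right)} = \frac{3}{-4 + n \left(-6 + H\right) \left(-4\right)} = \frac{3}{-4 - 4 n \left(-6 + H\right)}$)
$\frac{-2362 + G{\left(N,q{\left(t{\left(-4 \right)} - 5 \right)} \right)}}{-63 + 4888} = \frac{-2362 - \frac{3}{4 + 4 \left(- \frac{7}{4}\right) \left(-6 - 3\right)}}{-63 + 4888} = \frac{-2362 - \frac{3}{4 + 4 \left(- \frac{7}{4}\right) \left(-9\right)}}{4825} = \left(-2362 - \frac{3}{4 + 63}\right) \frac{1}{4825} = \left(-2362 - \frac{3}{67}\right) \frac{1}{4825} = \left(- \frac{158257}{67}\right) \frac{1}{4825} = - \frac{158257}{323275}$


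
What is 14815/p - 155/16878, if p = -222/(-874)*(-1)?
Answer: -36423601765/624486 ≈ -58326.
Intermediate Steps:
p = -111/437 (p = -222*(-1/874)*(-1) = (111/437)*(-1) = -111/437 ≈ -0.25400)
14815/p - 155/16878 = 14815/(-111/437) - 155/16878 = 14815*(-437/111) - 155*1/16878 = -6474155/111 - 155/16878 = -36423601765/624486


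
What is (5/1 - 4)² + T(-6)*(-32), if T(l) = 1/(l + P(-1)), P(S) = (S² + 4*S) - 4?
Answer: 45/13 ≈ 3.4615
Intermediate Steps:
P(S) = -4 + S² + 4*S
T(l) = 1/(-7 + l) (T(l) = 1/(l + (-4 + (-1)² + 4*(-1))) = 1/(l + (-4 + 1 - 4)) = 1/(l - 7) = 1/(-7 + l))
(5/1 - 4)² + T(-6)*(-32) = (5/1 - 4)² - 32/(-7 - 6) = (5*1 - 4)² - 32/(-13) = (5 - 4)² - 1/13*(-32) = 1² + 32/13 = 1 + 32/13 = 45/13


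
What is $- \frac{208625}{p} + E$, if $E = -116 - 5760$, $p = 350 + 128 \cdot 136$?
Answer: $- \frac{104554633}{17758} \approx -5887.8$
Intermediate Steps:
$p = 17758$ ($p = 350 + 17408 = 17758$)
$E = -5876$ ($E = -116 - 5760 = -5876$)
$- \frac{208625}{p} + E = - \frac{208625}{17758} - 5876 = - \frac{104554633}{17758}$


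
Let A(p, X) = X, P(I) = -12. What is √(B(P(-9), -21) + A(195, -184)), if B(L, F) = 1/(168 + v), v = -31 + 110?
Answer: I*√11225409/247 ≈ 13.565*I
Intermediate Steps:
v = 79
B(L, F) = 1/247 (B(L, F) = 1/(168 + 79) = 1/247)
√(B(P(-9), -21) + A(195, -184)) = √(1/247 - 184) = √(-45447/247) = I*√11225409/247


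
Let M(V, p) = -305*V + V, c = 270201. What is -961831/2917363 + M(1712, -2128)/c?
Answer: -1778223436655/788274399963 ≈ -2.2558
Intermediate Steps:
M(V, p) = -304*V
-961831/2917363 + M(1712, -2128)/c = -961831/2917363 - 304*1712/270201 = -961831*1/2917363 - 520448*1/270201 = -961831/2917363 - 520448/270201 = -1778223436655/788274399963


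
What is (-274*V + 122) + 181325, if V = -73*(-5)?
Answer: 81437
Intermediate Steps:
V = 365
(-274*V + 122) + 181325 = (-274*365 + 122) + 181325 = (-100010 + 122) + 181325 = -99888 + 181325 = 81437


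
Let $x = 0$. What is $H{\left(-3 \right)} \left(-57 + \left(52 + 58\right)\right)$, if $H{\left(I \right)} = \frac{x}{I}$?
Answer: $0$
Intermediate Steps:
$H{\left(I \right)} = 0$ ($H{\left(I \right)} = \frac{0}{I} = 0$)
$H{\left(-3 \right)} \left(-57 + \left(52 + 58\right)\right) = 0 \left(-57 + \left(52 + 58\right)\right) = 0 \left(-57 + 110\right) = 0 \cdot 53 = 0$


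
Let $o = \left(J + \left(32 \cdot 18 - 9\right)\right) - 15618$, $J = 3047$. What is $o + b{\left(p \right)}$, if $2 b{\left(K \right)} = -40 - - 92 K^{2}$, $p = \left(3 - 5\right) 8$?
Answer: $-248$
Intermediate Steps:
$p = -16$ ($p = \left(-2\right) 8 = -16$)
$b{\left(K \right)} = -20 + 46 K^{2}$ ($b{\left(K \right)} = \frac{-40 - - 92 K^{2}}{2} = \frac{-40 + 92 K^{2}}{2} = -20 + 46 K^{2}$)
$o = -12004$ ($o = \left(3047 + \left(32 \cdot 18 - 9\right)\right) - 15618 = \left(3047 + \left(576 - 9\right)\right) - 15618 = \left(3047 + 567\right) - 15618 = 3614 - 15618 = -12004$)
$o + b{\left(p \right)} = -12004 - \left(20 - 46 \left(-16\right)^{2}\right) = -12004 + \left(-20 + 46 \cdot 256\right) = -12004 + \left(-20 + 11776\right) = -12004 + 11756 = -248$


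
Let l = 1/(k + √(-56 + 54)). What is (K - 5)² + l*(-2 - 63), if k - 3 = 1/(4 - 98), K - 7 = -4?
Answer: -1330378/96633 + 574340*I*√2/96633 ≈ -13.767 + 8.4054*I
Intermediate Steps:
K = 3 (K = 7 - 4 = 3)
k = 281/94 (k = 3 + 1/(4 - 98) = 3 + 1/(-94) = 3 - 1/94 = 281/94 ≈ 2.9894)
l = 1/(281/94 + I*√2) (l = 1/(281/94 + √(-56 + 54)) = 1/(281/94 + √(-2)) = 1/(281/94 + I*√2) ≈ 0.27334 - 0.12931*I)
(K - 5)² + l*(-2 - 63) = (3 - 5)² + (26414/96633 - 8836*I*√2/96633)*(-2 - 63) = (-2)² + (26414/96633 - 8836*I*√2/96633)*(-65) = 4 + (-1716910/96633 + 574340*I*√2/96633) = -1330378/96633 + 574340*I*√2/96633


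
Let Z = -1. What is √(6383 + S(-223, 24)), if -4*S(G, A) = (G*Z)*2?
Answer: √25086/2 ≈ 79.193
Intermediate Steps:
S(G, A) = G/2 (S(G, A) = -G*(-1)*2/4 = -(-G)*2/4 = -(-1)*G/2 = G/2)
√(6383 + S(-223, 24)) = √(6383 + (½)*(-223)) = √(6383 - 223/2) = √(12543/2) = √25086/2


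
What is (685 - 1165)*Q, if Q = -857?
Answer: 411360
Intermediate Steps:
(685 - 1165)*Q = (685 - 1165)*(-857) = -480*(-857) = 411360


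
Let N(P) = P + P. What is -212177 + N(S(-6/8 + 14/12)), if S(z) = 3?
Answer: -212171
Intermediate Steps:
N(P) = 2*P
-212177 + N(S(-6/8 + 14/12)) = -212177 + 2*3 = -212177 + 6 = -212171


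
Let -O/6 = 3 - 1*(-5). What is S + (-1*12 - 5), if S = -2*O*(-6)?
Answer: -593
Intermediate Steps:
O = -48 (O = -6*(3 - 1*(-5)) = -6*(3 + 5) = -6*8 = -48)
S = -576 (S = -2*(-48)*(-6) = 96*(-6) = -576)
S + (-1*12 - 5) = -576 + (-1*12 - 5) = -576 + (-12 - 5) = -576 - 17 = -593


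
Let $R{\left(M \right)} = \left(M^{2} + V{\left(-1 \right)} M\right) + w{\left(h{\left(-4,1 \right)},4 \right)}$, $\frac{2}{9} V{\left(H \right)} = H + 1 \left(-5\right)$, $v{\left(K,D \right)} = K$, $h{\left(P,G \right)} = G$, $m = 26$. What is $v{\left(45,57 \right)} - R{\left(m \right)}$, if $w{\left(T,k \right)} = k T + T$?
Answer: $66$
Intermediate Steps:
$w{\left(T,k \right)} = T + T k$ ($w{\left(T,k \right)} = T k + T = T + T k$)
$V{\left(H \right)} = - \frac{45}{2} + \frac{9 H}{2}$ ($V{\left(H \right)} = \frac{9 \left(H + 1 \left(-5\right)\right)}{2} = \frac{9 \left(H - 5\right)}{2} = \frac{9 \left(-5 + H\right)}{2} = - \frac{45}{2} + \frac{9 H}{2}$)
$R{\left(M \right)} = 5 + M^{2} - 27 M$ ($R{\left(M \right)} = \left(M^{2} + \left(- \frac{45}{2} + \frac{9}{2} \left(-1\right)\right) M\right) + 1 \left(1 + 4\right) = \left(M^{2} + \left(- \frac{45}{2} - \frac{9}{2}\right) M\right) + 1 \cdot 5 = \left(M^{2} - 27 M\right) + 5 = 5 + M^{2} - 27 M$)
$v{\left(45,57 \right)} - R{\left(m \right)} = 45 - \left(5 + 26^{2} - 702\right) = 45 - \left(5 + 676 - 702\right) = 45 - -21 = 45 + 21 = 66$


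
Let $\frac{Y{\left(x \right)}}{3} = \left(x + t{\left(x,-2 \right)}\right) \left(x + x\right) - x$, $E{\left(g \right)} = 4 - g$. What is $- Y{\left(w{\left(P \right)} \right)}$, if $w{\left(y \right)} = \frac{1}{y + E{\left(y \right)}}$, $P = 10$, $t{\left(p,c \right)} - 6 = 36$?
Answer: $- \frac{501}{8} \approx -62.625$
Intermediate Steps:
$t{\left(p,c \right)} = 42$ ($t{\left(p,c \right)} = 6 + 36 = 42$)
$w{\left(y \right)} = \frac{1}{4}$ ($w{\left(y \right)} = \frac{1}{y - \left(-4 + y\right)} = \frac{1}{4}$)
$Y{\left(x \right)} = - 3 x + 6 x \left(42 + x\right)$ ($Y{\left(x \right)} = 3 \left(\left(x + 42\right) \left(x + x\right) - x\right) = 3 \left(\left(42 + x\right) 2 x - x\right) = 3 \left(2 x \left(42 + x\right) - x\right) = 3 \left(- x + 2 x \left(42 + x\right)\right) = - 3 x + 6 x \left(42 + x\right)$)
$- Y{\left(w{\left(P \right)} \right)} = - \frac{3 \left(83 + 2 \cdot \frac{1}{4}\right)}{4} = - \frac{3 \left(83 + \frac{1}{2}\right)}{4} = - \frac{3 \cdot 167}{4 \cdot 2} = \left(-1\right) \frac{501}{8} = - \frac{501}{8}$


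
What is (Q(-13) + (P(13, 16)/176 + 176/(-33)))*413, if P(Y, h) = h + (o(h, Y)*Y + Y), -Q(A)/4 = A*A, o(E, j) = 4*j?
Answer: -147700777/528 ≈ -2.7974e+5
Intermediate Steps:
Q(A) = -4*A² (Q(A) = -4*A*A = -4*A²)
P(Y, h) = Y + h + 4*Y² (P(Y, h) = h + ((4*Y)*Y + Y) = h + (4*Y² + Y) = h + (Y + 4*Y²) = Y + h + 4*Y²)
(Q(-13) + (P(13, 16)/176 + 176/(-33)))*413 = (-4*(-13)² + ((13 + 16 + 4*13²)/176 + 176/(-33)))*413 = (-4*169 + ((13 + 16 + 4*169)*(1/176) + 176*(-1/33)))*413 = (-676 + ((13 + 16 + 676)*(1/176) - 16/3))*413 = (-676 + (705*(1/176) - 16/3))*413 = (-676 + (705/176 - 16/3))*413 = (-676 - 701/528)*413 = -357629/528*413 = -147700777/528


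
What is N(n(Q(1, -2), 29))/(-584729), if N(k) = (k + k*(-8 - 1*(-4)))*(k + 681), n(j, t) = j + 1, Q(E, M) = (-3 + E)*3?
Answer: -10140/584729 ≈ -0.017341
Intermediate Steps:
Q(E, M) = -9 + 3*E
n(j, t) = 1 + j
N(k) = -3*k*(681 + k) (N(k) = (k + k*(-8 + 4))*(681 + k) = (k + k*(-4))*(681 + k) = (k - 4*k)*(681 + k) = (-3*k)*(681 + k) = -3*k*(681 + k))
N(n(Q(1, -2), 29))/(-584729) = -3*(1 + (-9 + 3*1))*(681 + (1 + (-9 + 3*1)))/(-584729) = -3*(1 + (-9 + 3))*(681 + (1 + (-9 + 3)))*(-1/584729) = -3*(1 - 6)*(681 + (1 - 6))*(-1/584729) = -3*(-5)*(681 - 5)*(-1/584729) = -3*(-5)*676*(-1/584729) = 10140*(-1/584729) = -10140/584729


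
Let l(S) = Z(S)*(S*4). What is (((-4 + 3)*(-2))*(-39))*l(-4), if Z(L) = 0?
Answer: 0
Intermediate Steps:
l(S) = 0 (l(S) = 0*(S*4) = 0*(4*S) = 0)
(((-4 + 3)*(-2))*(-39))*l(-4) = (((-4 + 3)*(-2))*(-39))*0 = (-1*(-2)*(-39))*0 = (2*(-39))*0 = -78*0 = 0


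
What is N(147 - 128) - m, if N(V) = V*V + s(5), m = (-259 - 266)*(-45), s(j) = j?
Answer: -23259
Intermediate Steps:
m = 23625 (m = -525*(-45) = 23625)
N(V) = 5 + V² (N(V) = V*V + 5 = V² + 5 = 5 + V²)
N(147 - 128) - m = (5 + (147 - 128)²) - 1*23625 = (5 + 19²) - 23625 = (5 + 361) - 23625 = 366 - 23625 = -23259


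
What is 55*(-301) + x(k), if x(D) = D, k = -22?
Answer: -16577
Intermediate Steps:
55*(-301) + x(k) = 55*(-301) - 22 = -16555 - 22 = -16577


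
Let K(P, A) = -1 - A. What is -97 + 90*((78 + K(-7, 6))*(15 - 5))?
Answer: 63803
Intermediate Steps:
-97 + 90*((78 + K(-7, 6))*(15 - 5)) = -97 + 90*((78 + (-1 - 1*6))*(15 - 5)) = -97 + 90*((78 + (-1 - 6))*10) = -97 + 90*((78 - 7)*10) = -97 + 90*(71*10) = -97 + 90*710 = -97 + 63900 = 63803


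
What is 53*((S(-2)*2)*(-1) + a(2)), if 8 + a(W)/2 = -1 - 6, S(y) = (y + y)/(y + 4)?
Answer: -1378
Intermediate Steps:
S(y) = 2*y/(4 + y) (S(y) = (2*y)/(4 + y) = 2*y/(4 + y))
a(W) = -30 (a(W) = -16 + 2*(-1 - 6) = -16 + 2*(-7) = -16 - 14 = -30)
53*((S(-2)*2)*(-1) + a(2)) = 53*(((2*(-2)/(4 - 2))*2)*(-1) - 30) = 53*(((2*(-2)/2)*2)*(-1) - 30) = 53*(((2*(-2)*(½))*2)*(-1) - 30) = 53*(-2*2*(-1) - 30) = 53*(-4*(-1) - 30) = 53*(4 - 30) = 53*(-26) = -1378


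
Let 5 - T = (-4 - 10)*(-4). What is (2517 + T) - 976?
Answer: 1490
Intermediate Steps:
T = -51 (T = 5 - (-4 - 10)*(-4) = 5 - (-14)*(-4) = 5 - 1*56 = 5 - 56 = -51)
(2517 + T) - 976 = (2517 - 51) - 976 = 2466 - 976 = 1490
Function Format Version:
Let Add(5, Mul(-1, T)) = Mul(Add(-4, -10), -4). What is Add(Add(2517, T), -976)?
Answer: 1490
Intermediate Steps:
T = -51 (T = Add(5, Mul(-1, Mul(Add(-4, -10), -4))) = Add(5, Mul(-1, Mul(-14, -4))) = Add(5, Mul(-1, 56)) = Add(5, -56) = -51)
Add(Add(2517, T), -976) = Add(Add(2517, -51), -976) = Add(2466, -976) = 1490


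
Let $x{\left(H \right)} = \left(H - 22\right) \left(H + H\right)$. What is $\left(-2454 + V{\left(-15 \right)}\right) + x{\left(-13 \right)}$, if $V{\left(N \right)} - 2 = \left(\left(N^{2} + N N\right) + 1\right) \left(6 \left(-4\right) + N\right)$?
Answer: $-19131$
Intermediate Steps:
$x{\left(H \right)} = 2 H \left(-22 + H\right)$ ($x{\left(H \right)} = \left(-22 + H\right) 2 H = 2 H \left(-22 + H\right)$)
$V{\left(N \right)} = 2 + \left(1 + 2 N^{2}\right) \left(-24 + N\right)$ ($V{\left(N \right)} = 2 + \left(\left(N^{2} + N N\right) + 1\right) \left(6 \left(-4\right) + N\right) = 2 + \left(\left(N^{2} + N^{2}\right) + 1\right) \left(-24 + N\right) = 2 + \left(2 N^{2} + 1\right) \left(-24 + N\right) = 2 + \left(1 + 2 N^{2}\right) \left(-24 + N\right)$)
$\left(-2454 + V{\left(-15 \right)}\right) + x{\left(-13 \right)} = \left(-2454 - \left(37 + 6750 + 10800\right)\right) + 2 \left(-13\right) \left(-22 - 13\right) = \left(-2454 - 17587\right) + 2 \left(-13\right) \left(-35\right) = \left(-2454 - 17587\right) + 910 = -20041 + 910 = -19131$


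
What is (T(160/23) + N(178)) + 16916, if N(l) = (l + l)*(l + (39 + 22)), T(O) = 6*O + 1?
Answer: 2346983/23 ≈ 1.0204e+5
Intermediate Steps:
T(O) = 1 + 6*O
N(l) = 2*l*(61 + l) (N(l) = (2*l)*(l + 61) = (2*l)*(61 + l) = 2*l*(61 + l))
(T(160/23) + N(178)) + 16916 = ((1 + 6*(160/23)) + 2*178*(61 + 178)) + 16916 = ((1 + 6*(160*(1/23))) + 2*178*239) + 16916 = ((1 + 6*(160/23)) + 85084) + 16916 = ((1 + 960/23) + 85084) + 16916 = (983/23 + 85084) + 16916 = 1957915/23 + 16916 = 2346983/23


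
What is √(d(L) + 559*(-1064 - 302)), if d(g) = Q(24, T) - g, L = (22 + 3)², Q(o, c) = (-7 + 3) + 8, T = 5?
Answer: I*√764215 ≈ 874.19*I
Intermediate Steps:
Q(o, c) = 4 (Q(o, c) = -4 + 8 = 4)
L = 625 (L = 25² = 625)
d(g) = 4 - g
√(d(L) + 559*(-1064 - 302)) = √((4 - 1*625) + 559*(-1064 - 302)) = √((4 - 625) + 559*(-1366)) = √(-621 - 763594) = √(-764215) = I*√764215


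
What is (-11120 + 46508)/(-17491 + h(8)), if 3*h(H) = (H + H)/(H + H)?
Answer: -26541/13118 ≈ -2.0233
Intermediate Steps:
h(H) = ⅓ (h(H) = ((H + H)/(H + H))/3 = ((2*H)/((2*H)))/3 = ((2*H)*(1/(2*H)))/3 = (⅓)*1 = ⅓)
(-11120 + 46508)/(-17491 + h(8)) = (-11120 + 46508)/(-17491 + ⅓) = 35388/(-52472/3) = 35388*(-3/52472) = -26541/13118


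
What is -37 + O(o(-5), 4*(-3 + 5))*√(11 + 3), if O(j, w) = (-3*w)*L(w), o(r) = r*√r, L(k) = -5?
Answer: -37 + 120*√14 ≈ 412.00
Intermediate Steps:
o(r) = r^(3/2)
O(j, w) = 15*w (O(j, w) = -3*w*(-5) = 15*w)
-37 + O(o(-5), 4*(-3 + 5))*√(11 + 3) = -37 + (15*(4*(-3 + 5)))*√(11 + 3) = -37 + (15*(4*2))*√14 = -37 + (15*8)*√14 = -37 + 120*√14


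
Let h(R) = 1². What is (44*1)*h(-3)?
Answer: 44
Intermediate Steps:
h(R) = 1
(44*1)*h(-3) = (44*1)*1 = 44*1 = 44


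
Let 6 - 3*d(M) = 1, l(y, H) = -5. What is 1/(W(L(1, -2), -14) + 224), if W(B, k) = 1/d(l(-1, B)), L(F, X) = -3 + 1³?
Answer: 5/1123 ≈ 0.0044524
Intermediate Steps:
d(M) = 5/3 (d(M) = 2 - ⅓*1 = 2 - ⅓ = 5/3)
L(F, X) = -2 (L(F, X) = -3 + 1 = -2)
W(B, k) = ⅗ (W(B, k) = 1/(5/3) = ⅗)
1/(W(L(1, -2), -14) + 224) = 1/(⅗ + 224) = 1/(1123/5) = 5/1123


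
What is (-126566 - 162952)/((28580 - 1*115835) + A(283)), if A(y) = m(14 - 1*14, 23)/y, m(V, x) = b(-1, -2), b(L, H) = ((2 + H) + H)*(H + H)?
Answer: 81933594/24693157 ≈ 3.3181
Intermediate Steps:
b(L, H) = 2*H*(2 + 2*H) (b(L, H) = (2 + 2*H)*(2*H) = 2*H*(2 + 2*H))
m(V, x) = 8 (m(V, x) = 4*(-2)*(1 - 2) = 4*(-2)*(-1) = 8)
A(y) = 8/y
(-126566 - 162952)/((28580 - 1*115835) + A(283)) = (-126566 - 162952)/((28580 - 1*115835) + 8/283) = -289518/((28580 - 115835) + 8*(1/283)) = -289518/(-87255 + 8/283) = -289518/(-24693157/283) = -289518*(-283/24693157) = 81933594/24693157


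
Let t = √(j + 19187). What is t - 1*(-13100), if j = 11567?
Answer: 13100 + √30754 ≈ 13275.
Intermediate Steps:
t = √30754 (t = √(11567 + 19187) = √30754 ≈ 175.37)
t - 1*(-13100) = √30754 - 1*(-13100) = √30754 + 13100 = 13100 + √30754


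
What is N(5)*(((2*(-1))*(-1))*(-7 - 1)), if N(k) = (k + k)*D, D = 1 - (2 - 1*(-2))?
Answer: 480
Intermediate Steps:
D = -3 (D = 1 - (2 + 2) = 1 - 1*4 = 1 - 4 = -3)
N(k) = -6*k (N(k) = (k + k)*(-3) = (2*k)*(-3) = -6*k)
N(5)*(((2*(-1))*(-1))*(-7 - 1)) = (-6*5)*(((2*(-1))*(-1))*(-7 - 1)) = -30*(-2*(-1))*(-8) = -60*(-8) = -30*(-16) = 480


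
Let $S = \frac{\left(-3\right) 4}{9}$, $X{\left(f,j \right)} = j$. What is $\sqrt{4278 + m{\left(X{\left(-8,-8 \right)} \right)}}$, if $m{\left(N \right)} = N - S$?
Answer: $\frac{\sqrt{38442}}{3} \approx 65.355$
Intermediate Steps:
$S = - \frac{4}{3}$ ($S = \left(-12\right) \frac{1}{9} = - \frac{4}{3} \approx -1.3333$)
$m{\left(N \right)} = \frac{4}{3} + N$ ($m{\left(N \right)} = N - - \frac{4}{3} = N + \frac{4}{3} = \frac{4}{3} + N$)
$\sqrt{4278 + m{\left(X{\left(-8,-8 \right)} \right)}} = \sqrt{4278 + \left(\frac{4}{3} - 8\right)} = \sqrt{4278 - \frac{20}{3}} = \sqrt{\frac{12814}{3}} = \frac{\sqrt{38442}}{3}$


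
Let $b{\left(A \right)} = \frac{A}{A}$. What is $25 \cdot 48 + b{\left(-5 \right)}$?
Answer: $1201$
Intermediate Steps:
$b{\left(A \right)} = 1$
$25 \cdot 48 + b{\left(-5 \right)} = 25 \cdot 48 + 1 = 1200 + 1 = 1201$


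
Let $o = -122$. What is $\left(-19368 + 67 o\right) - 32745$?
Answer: $-60287$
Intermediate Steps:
$\left(-19368 + 67 o\right) - 32745 = \left(-19368 + 67 \left(-122\right)\right) - 32745 = \left(-19368 - 8174\right) - 32745 = -27542 - 32745 = -60287$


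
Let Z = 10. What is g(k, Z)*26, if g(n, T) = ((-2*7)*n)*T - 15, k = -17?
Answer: 61490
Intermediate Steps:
g(n, T) = -15 - 14*T*n (g(n, T) = (-14*n)*T - 15 = -14*T*n - 15 = -15 - 14*T*n)
g(k, Z)*26 = (-15 - 14*10*(-17))*26 = (-15 + 2380)*26 = 2365*26 = 61490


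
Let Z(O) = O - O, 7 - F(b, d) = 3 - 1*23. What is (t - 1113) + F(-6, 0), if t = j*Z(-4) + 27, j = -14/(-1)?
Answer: -1059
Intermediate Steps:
F(b, d) = 27 (F(b, d) = 7 - (3 - 1*23) = 7 - (3 - 23) = 7 - 1*(-20) = 7 + 20 = 27)
Z(O) = 0
j = 14 (j = -14*(-1) = 14)
t = 27 (t = 14*0 + 27 = 0 + 27 = 27)
(t - 1113) + F(-6, 0) = (27 - 1113) + 27 = -1086 + 27 = -1059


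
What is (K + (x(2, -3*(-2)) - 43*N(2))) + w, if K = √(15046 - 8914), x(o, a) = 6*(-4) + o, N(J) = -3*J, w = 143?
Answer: 379 + 2*√1533 ≈ 457.31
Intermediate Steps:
x(o, a) = -24 + o
K = 2*√1533 (K = √6132 = 2*√1533 ≈ 78.307)
(K + (x(2, -3*(-2)) - 43*N(2))) + w = (2*√1533 + ((-24 + 2) - (-129)*2)) + 143 = (2*√1533 + (-22 - 43*(-6))) + 143 = (2*√1533 + (-22 + 258)) + 143 = (2*√1533 + 236) + 143 = (236 + 2*√1533) + 143 = 379 + 2*√1533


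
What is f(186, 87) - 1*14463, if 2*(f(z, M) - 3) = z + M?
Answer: -28647/2 ≈ -14324.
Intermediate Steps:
f(z, M) = 3 + M/2 + z/2 (f(z, M) = 3 + (z + M)/2 = 3 + (M + z)/2 = 3 + (M/2 + z/2) = 3 + M/2 + z/2)
f(186, 87) - 1*14463 = (3 + (½)*87 + (½)*186) - 1*14463 = (3 + 87/2 + 93) - 14463 = 279/2 - 14463 = -28647/2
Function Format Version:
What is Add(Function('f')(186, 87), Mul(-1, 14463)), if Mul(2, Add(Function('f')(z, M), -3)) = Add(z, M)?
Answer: Rational(-28647, 2) ≈ -14324.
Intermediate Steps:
Function('f')(z, M) = Add(3, Mul(Rational(1, 2), M), Mul(Rational(1, 2), z)) (Function('f')(z, M) = Add(3, Mul(Rational(1, 2), Add(z, M))) = Add(3, Mul(Rational(1, 2), Add(M, z))) = Add(3, Add(Mul(Rational(1, 2), M), Mul(Rational(1, 2), z))) = Add(3, Mul(Rational(1, 2), M), Mul(Rational(1, 2), z)))
Add(Function('f')(186, 87), Mul(-1, 14463)) = Add(Add(3, Mul(Rational(1, 2), 87), Mul(Rational(1, 2), 186)), Mul(-1, 14463)) = Add(Add(3, Rational(87, 2), 93), -14463) = Add(Rational(279, 2), -14463) = Rational(-28647, 2)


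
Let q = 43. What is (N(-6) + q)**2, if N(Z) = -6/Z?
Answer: 1936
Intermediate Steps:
(N(-6) + q)**2 = (-6/(-6) + 43)**2 = (-6*(-1/6) + 43)**2 = (1 + 43)**2 = 44**2 = 1936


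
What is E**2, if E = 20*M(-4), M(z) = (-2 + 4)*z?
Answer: 25600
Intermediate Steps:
M(z) = 2*z
E = -160 (E = 20*(2*(-4)) = 20*(-8) = -160)
E**2 = (-160)**2 = 25600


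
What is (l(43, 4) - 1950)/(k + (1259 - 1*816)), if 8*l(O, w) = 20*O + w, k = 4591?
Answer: -307/839 ≈ -0.36591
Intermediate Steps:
l(O, w) = w/8 + 5*O/2 (l(O, w) = (20*O + w)/8 = (w + 20*O)/8 = w/8 + 5*O/2)
(l(43, 4) - 1950)/(k + (1259 - 1*816)) = (((⅛)*4 + (5/2)*43) - 1950)/(4591 + (1259 - 1*816)) = ((½ + 215/2) - 1950)/(4591 + (1259 - 816)) = (108 - 1950)/(4591 + 443) = -1842/5034 = -1842*1/5034 = -307/839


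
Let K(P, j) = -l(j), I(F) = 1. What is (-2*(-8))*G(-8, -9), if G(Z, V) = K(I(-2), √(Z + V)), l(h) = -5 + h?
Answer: 80 - 16*I*√17 ≈ 80.0 - 65.97*I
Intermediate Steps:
K(P, j) = 5 - j (K(P, j) = -(-5 + j) = 5 - j)
G(Z, V) = 5 - √(V + Z) (G(Z, V) = 5 - √(Z + V) = 5 - √(V + Z))
(-2*(-8))*G(-8, -9) = (-2*(-8))*(5 - √(-9 - 8)) = 16*(5 - √(-17)) = 16*(5 - I*√17) = 80 - 16*I*√17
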